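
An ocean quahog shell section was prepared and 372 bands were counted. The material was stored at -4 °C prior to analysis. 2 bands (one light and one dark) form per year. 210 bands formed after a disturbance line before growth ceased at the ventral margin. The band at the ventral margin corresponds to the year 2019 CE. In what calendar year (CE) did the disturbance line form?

1914 CE

210 bands formed after the disturbance line.
With 2 bands per year, 210 / 2 = 105 years.
The band at the ventral margin is 2019 CE, so the disturbance line dates to 2019 − 105 = 1914 CE.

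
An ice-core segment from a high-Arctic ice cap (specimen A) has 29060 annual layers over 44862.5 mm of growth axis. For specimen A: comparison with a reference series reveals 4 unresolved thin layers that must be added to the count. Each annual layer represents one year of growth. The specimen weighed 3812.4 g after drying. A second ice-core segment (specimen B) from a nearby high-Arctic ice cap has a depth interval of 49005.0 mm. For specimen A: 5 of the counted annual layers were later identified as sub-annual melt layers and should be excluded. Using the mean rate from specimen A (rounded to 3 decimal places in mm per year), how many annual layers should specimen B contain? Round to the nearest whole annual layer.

Specimen A: true annual layer count = 29060 − 5 + 4 = 29059.
A: Extension rate ≈ 44862.5 / 29059 = 1.544 mm per year.
B spans 49005.0 / 1.544 = 31738.99 years ≈ 31739 annual layers.

31739 annual layers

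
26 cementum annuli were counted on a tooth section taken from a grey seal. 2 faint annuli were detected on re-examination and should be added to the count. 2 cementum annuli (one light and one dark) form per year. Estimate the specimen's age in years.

14 yr

After corrections the count is 26 + 2 = 28 cementum annuli.
28 cementum annuli at 2 per year is 28 / 2 = 14 years.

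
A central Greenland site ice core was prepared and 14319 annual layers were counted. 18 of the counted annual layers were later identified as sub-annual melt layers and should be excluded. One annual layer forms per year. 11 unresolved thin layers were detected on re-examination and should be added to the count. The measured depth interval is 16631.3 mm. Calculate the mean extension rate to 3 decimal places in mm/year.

After corrections the count is 14319 − 18 + 11 = 14312 annual layers.
Extension rate ≈ 16631.3 / 14312 = 1.162 mm/year.

1.162 mm/year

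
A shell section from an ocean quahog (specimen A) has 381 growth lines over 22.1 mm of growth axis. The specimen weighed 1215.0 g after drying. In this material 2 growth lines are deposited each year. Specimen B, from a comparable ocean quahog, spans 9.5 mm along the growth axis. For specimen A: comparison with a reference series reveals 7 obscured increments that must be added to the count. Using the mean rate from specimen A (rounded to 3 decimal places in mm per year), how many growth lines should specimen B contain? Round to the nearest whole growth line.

Specimen A: after corrections the count is 381 + 7 = 388 growth lines.
Specimen A: 388 growth lines at 2 per year is 388 / 2 = 194 years.
A: Mean rate = 22.1 mm / 194 years ≈ 0.114 mm per year.
B spans 9.5 / 0.114 = 83.33 years; at 2 growth lines per year that is 83.33 × 2 ≈ 167 growth lines.

167 growth lines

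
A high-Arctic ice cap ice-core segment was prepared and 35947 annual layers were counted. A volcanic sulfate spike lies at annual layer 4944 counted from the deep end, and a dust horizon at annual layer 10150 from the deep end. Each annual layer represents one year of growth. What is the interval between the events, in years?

Separation: 10150 − 4944 = 5206 annual layers.
That is 5206 years at one annual layer per year.

5206 yr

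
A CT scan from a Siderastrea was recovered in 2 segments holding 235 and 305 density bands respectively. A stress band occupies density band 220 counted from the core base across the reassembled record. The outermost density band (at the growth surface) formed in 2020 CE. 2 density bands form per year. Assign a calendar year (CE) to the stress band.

Total density bands = 235 + 305 = 540.
The stress band sits at density band 220 from the core base, so 540 − 220 = 320 density bands formed after it.
Dividing by 2 density bands per year: 320 / 2 = 160 years.
Counting back 160 years from 2020 CE places the stress band in 2020 − 160 = 1860 CE.

1860 CE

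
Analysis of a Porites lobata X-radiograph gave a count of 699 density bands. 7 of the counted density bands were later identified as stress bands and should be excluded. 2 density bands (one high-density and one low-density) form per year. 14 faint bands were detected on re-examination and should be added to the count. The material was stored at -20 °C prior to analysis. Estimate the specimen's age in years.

After corrections the count is 699 − 7 + 14 = 706 density bands.
706 density bands at 2 per year is 706 / 2 = 353 years.

353 years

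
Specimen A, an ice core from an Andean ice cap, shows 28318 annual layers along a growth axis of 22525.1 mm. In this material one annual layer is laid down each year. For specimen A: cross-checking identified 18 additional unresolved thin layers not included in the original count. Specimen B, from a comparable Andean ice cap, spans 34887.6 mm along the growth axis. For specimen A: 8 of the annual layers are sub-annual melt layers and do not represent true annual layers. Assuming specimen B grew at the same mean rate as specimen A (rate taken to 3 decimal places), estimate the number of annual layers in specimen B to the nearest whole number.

43884 annual layers

Specimen A: true annual layer count = 28318 − 8 + 18 = 28328.
A: Extension rate ≈ 22525.1 / 28328 = 0.795 mm/yr.
Specimen B: 34887.6 mm / 0.795 mm per year = 43883.77 years ≈ 43884 annual layers.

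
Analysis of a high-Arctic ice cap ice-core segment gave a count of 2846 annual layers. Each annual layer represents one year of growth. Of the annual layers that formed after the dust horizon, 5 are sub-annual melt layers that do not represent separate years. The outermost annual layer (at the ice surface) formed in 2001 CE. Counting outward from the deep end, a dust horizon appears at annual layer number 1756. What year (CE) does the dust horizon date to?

916 CE

2846 − 1756 = 1090 annual layers lie beyond the dust horizon toward the ice surface.
Removing the 5 false annual layers leaves 1090 − 5 = 1085 true annual layers beyond the dust horizon.
Counting back 1085 years from 2001 CE places the dust horizon in 2001 − 1085 = 916 CE.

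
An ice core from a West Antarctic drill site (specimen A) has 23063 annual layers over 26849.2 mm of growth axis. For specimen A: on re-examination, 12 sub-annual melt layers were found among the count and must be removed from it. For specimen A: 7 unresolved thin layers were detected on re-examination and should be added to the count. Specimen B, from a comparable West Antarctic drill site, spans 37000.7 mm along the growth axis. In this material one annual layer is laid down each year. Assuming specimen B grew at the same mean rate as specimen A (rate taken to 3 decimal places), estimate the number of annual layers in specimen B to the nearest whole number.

Specimen A: correcting the raw count gives 23063 − 12 + 7 = 23058 true annual layers.
A: Mean rate = 26849.2 mm / 23058 years ≈ 1.164 mm/yr.
Specimen B: 37000.7 mm / 1.164 mm per year = 31787.54 years ≈ 31788 annual layers.

31788 annual layers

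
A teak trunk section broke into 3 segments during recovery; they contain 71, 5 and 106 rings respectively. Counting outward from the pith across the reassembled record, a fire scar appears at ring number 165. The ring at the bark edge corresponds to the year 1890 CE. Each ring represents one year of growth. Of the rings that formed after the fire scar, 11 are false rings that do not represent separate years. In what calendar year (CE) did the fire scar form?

1884 CE

Total rings = 71 + 5 + 106 = 182.
Between ring 165 and the bark edge there are 182 − 165 = 17 rings.
17 − 11 false = 6 true rings after the fire scar.
The ring at the bark edge is 1890 CE, so the fire scar dates to 1890 − 6 = 1884 CE.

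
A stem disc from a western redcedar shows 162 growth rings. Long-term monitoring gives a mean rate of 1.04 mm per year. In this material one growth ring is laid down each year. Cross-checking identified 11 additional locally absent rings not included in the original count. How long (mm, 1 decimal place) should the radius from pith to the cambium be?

After corrections the count is 162 + 11 = 173 growth rings.
173 years at 1.04 mm/year gives 1.04 × 173 = 179.9 mm.

179.9 mm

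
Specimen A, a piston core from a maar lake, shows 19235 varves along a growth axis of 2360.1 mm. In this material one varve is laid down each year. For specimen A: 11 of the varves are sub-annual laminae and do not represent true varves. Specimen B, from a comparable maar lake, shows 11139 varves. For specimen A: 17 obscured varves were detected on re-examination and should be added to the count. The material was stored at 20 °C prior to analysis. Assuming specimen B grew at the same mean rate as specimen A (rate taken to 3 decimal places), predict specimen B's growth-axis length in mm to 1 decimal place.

1370.1 mm

Specimen A: correcting the raw count gives 19235 − 11 + 17 = 19241 true varves.
A: Mean rate = 2360.1 mm / 19241 years ≈ 0.123 mm/yr.
For B, 0.123 mm/year × 11139 years = 1370.1 mm.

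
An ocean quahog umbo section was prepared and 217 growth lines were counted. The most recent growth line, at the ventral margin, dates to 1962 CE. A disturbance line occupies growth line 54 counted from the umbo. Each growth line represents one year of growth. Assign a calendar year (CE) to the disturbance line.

217 − 54 = 163 growth lines lie beyond the disturbance line toward the ventral margin.
1962 − 163 = 1799 CE.

1799 CE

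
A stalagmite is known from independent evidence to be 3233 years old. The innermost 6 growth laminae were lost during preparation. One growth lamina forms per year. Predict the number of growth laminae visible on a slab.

Expected growth laminae over 3233 years: 3233.
Less the 6 uncaptured growth laminae: 3233 − 6 = 3227.

3227 growth laminae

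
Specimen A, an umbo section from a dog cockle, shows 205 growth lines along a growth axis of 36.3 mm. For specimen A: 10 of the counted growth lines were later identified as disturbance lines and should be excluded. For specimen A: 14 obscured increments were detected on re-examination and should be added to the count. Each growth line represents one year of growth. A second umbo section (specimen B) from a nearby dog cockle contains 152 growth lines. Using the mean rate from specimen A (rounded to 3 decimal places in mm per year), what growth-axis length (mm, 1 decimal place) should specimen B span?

26.4 mm

Specimen A: true growth line count = 205 − 10 + 14 = 209.
A: Extension rate ≈ 36.3 / 209 = 0.174 mm/year.
B's length ≈ 0.174 × 152 = 26.4 mm.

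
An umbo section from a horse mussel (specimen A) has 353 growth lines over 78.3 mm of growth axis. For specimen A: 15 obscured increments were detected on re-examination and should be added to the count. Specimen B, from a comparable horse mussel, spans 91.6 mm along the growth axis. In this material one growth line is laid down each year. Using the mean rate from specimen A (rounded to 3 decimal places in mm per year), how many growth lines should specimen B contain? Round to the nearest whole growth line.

430 growth lines

Specimen A: after corrections the count is 353 + 15 = 368 growth lines.
A: Mean rate = 78.3 mm / 368 years ≈ 0.213 mm per year.
Specimen B: 91.6 mm / 0.213 mm per year = 430.05 years ≈ 430 growth lines.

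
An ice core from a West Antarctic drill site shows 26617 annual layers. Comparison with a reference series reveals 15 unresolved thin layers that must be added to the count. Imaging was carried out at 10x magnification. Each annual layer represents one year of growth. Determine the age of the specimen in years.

True annual layer count = 26617 + 15 = 26632.
One annual layer per year makes the duration 26632 years.

26632 years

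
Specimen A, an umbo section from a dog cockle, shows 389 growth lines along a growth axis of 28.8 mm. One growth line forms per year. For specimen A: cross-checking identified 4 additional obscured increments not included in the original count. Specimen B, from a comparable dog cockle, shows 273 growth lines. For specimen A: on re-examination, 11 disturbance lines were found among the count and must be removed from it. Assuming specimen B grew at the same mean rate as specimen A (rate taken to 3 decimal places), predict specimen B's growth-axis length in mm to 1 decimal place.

20.5 mm

Specimen A: adjusted count: 389 − 11 + 4 = 382 growth lines.
A: Extension rate ≈ 28.8 / 382 = 0.075 mm/year.
For B, 0.075 mm/year × 273 years = 20.5 mm.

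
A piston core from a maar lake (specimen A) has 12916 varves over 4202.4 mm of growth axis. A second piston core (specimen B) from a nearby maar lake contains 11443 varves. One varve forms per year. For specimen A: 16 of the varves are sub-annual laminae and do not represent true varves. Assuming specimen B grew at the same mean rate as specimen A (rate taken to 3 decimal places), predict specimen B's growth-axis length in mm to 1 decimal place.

Specimen A: correcting the raw count gives 12916 − 16 = 12900 true varves.
A: Mean rate = 4202.4 mm / 12900 years ≈ 0.326 mm/yr.
B's length ≈ 0.326 × 11443 = 3730.4 mm.

3730.4 mm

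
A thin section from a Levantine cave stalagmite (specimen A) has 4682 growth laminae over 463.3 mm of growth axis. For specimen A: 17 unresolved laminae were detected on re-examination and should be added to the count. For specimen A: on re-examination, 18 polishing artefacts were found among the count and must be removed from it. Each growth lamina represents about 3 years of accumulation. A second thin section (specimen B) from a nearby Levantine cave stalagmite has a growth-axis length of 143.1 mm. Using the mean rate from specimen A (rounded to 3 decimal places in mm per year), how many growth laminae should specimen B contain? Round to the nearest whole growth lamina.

1445 growth laminae

Specimen A: true growth lamina count = 4682 − 18 + 17 = 4681.
Specimen A: 4681 growth laminae at 3 years each span 4681 × 3 = 14043 years.
A: Extension rate ≈ 463.3 / 14043 = 0.033 mm/yr.
B spans 143.1 / 0.033 = 4336.36 years; at 3 years per growth lamina that is 4336.36 / 3 ≈ 1445 growth laminae.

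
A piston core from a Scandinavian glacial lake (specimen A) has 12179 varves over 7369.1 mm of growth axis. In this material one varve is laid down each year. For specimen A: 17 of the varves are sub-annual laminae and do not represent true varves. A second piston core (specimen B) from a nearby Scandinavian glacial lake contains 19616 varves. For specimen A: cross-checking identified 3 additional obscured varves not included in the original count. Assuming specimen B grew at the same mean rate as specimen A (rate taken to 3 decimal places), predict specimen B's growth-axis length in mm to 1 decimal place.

11887.3 mm

Specimen A: true varve count = 12179 − 17 + 3 = 12165.
A: 7369.1 mm over 12165 years gives 7369.1 / 12165 ≈ 0.606 mm/year.
B's length ≈ 0.606 × 19616 = 11887.3 mm.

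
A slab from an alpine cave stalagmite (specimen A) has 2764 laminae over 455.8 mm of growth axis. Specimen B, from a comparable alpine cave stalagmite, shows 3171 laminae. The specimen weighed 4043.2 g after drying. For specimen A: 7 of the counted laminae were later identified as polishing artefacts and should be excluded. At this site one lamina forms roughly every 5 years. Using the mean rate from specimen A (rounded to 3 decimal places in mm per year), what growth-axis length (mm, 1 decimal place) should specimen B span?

523.2 mm

Specimen A: after corrections the count is 2764 − 7 = 2757 laminae.
Specimen A: at 5 years per lamina, 2757 × 5 = 13785 years.
A: Extension rate ≈ 455.8 / 13785 = 0.033 mm per year.
Specimen B: at 5 years per lamina, 3171 × 5 = 15855 years. B's length ≈ 0.033 × 15855 = 523.2 mm.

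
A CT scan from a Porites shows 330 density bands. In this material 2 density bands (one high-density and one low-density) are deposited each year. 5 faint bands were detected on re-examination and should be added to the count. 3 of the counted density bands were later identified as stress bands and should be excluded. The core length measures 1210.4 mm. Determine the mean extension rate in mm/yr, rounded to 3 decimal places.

7.292 mm/yr

After corrections the count is 330 − 3 + 5 = 332 density bands.
With 2 density bands per year, 332 / 2 = 166 years.
1210.4 mm over 166 years gives 1210.4 / 166 ≈ 7.292 mm/yr.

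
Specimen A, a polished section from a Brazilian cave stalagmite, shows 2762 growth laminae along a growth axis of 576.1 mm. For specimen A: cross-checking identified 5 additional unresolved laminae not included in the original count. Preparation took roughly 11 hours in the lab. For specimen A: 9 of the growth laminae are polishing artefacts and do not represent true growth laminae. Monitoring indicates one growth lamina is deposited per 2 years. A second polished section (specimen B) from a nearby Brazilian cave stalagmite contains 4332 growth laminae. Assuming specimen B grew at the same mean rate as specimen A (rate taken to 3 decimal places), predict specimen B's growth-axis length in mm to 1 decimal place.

901.1 mm

Specimen A: after corrections the count is 2762 − 9 + 5 = 2758 growth laminae.
Specimen A: 2758 growth laminae at 2 years each span 2758 × 2 = 5516 years.
A: Extension rate ≈ 576.1 / 5516 = 0.104 mm/yr.
Specimen B: at 2 years per growth lamina, 4332 × 2 = 8664 years. For B, 0.104 mm/year × 8664 years = 901.1 mm.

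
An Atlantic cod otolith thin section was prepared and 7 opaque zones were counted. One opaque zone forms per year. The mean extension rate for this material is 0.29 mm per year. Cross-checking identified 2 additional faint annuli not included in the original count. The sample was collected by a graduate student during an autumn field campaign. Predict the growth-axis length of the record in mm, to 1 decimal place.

True opaque zone count = 7 + 2 = 9.
Length ≈ 0.29 × 9 = 2.6 mm.

2.6 mm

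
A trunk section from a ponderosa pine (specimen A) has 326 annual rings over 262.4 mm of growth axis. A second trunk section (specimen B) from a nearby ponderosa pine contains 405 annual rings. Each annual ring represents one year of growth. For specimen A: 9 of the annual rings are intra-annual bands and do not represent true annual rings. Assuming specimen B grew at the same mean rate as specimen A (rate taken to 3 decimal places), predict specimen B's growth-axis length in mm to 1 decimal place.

Specimen A: correcting the raw count gives 326 − 9 = 317 true annual rings.
A: Mean rate = 262.4 mm / 317 years ≈ 0.828 mm per year.
Length of B = 0.828 × 405 = 335.3 mm.

335.3 mm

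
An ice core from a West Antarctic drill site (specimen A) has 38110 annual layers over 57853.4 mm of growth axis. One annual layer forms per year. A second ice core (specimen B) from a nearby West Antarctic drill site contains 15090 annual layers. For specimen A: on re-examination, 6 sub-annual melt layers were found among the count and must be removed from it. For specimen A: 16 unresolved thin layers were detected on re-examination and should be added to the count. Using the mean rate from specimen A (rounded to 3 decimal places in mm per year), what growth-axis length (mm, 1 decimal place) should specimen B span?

Specimen A: true annual layer count = 38110 − 6 + 16 = 38120.
A: Mean rate = 57853.4 mm / 38120 years ≈ 1.518 mm/yr.
Length of B = 1.518 × 15090 = 22906.6 mm.

22906.6 mm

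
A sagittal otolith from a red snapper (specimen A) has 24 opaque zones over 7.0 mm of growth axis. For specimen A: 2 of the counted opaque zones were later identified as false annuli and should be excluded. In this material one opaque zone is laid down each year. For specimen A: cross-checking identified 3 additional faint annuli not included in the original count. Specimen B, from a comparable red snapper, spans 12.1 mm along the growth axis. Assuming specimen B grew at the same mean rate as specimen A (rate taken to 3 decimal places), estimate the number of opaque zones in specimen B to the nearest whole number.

43 opaque zones

Specimen A: after corrections the count is 24 − 2 + 3 = 25 opaque zones.
A: Extension rate ≈ 7.0 / 25 = 0.280 mm/yr.
For B, 12.1 / 0.280 = 43.21 years ≈ 43 opaque zones.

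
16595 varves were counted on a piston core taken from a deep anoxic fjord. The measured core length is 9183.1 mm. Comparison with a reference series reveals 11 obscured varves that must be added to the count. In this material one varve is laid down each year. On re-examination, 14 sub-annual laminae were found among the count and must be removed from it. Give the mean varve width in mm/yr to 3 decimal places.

True varve count = 16595 − 14 + 11 = 16592.
Mean rate = 9183.1 mm / 16592 years ≈ 0.553 mm/yr.

0.553 mm/yr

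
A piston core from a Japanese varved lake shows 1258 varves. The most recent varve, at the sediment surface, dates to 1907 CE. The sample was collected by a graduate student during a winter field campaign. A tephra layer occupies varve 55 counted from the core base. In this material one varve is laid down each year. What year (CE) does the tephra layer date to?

704 CE

The tephra layer sits at varve 55 from the core base, so 1258 − 55 = 1203 varves formed after it.
1907 − 1203 = 704 CE.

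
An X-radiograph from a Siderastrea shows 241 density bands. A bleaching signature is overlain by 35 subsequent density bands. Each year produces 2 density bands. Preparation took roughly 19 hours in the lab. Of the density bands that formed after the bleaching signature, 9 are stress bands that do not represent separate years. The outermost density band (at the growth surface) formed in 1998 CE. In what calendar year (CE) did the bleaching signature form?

35 density bands post-date the bleaching signature.
35 − 9 false = 26 true density bands after the bleaching signature.
With 2 density bands per year, 26 / 2 = 13 years.
The density band at the growth surface is 1998 CE, so the bleaching signature dates to 1998 − 13 = 1985 CE.

1985 CE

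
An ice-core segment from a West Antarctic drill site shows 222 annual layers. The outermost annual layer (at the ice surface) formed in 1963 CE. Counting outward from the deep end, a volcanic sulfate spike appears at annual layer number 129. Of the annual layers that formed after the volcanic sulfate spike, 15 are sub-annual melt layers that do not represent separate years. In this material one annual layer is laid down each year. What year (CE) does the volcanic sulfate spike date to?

1885 CE

222 − 129 = 93 annual layers lie beyond the volcanic sulfate spike toward the ice surface.
93 − 15 false = 78 true annual layers after the volcanic sulfate spike.
1963 − 78 = 1885 CE.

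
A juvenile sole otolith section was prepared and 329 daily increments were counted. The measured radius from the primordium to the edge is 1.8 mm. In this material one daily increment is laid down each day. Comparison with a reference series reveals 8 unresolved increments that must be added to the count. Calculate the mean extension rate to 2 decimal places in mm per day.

0.01 mm per day

Adjusted count: 329 + 8 = 337 daily increments.
1.8 mm over 337 days gives 1.8 / 337 ≈ 0.01 mm per day.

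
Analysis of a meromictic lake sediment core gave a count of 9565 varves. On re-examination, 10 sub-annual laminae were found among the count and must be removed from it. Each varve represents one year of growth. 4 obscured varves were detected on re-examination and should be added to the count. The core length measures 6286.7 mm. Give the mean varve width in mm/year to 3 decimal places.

0.658 mm/year

After corrections the count is 9565 − 10 + 4 = 9559 varves.
Mean rate = 6286.7 mm / 9559 years ≈ 0.658 mm/year.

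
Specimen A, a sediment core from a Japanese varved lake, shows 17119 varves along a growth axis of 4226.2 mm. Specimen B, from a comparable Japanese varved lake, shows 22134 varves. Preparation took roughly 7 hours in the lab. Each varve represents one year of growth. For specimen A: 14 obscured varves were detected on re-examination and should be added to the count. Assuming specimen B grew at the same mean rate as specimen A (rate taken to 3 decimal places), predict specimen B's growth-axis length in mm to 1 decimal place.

Specimen A: adjusted count: 17119 + 14 = 17133 varves.
A: Mean rate = 4226.2 mm / 17133 years ≈ 0.247 mm/yr.
Length of B = 0.247 × 22134 = 5467.1 mm.

5467.1 mm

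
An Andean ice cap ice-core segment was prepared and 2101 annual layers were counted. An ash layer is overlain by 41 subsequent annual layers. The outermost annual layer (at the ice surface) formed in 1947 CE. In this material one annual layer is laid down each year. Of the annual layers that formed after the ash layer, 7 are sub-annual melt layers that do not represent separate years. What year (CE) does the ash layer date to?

1913 CE

41 annual layers post-date the ash layer.
Removing the 7 false annual layers leaves 41 − 7 = 34 true annual layers beyond the ash layer.
1947 − 34 = 1913 CE.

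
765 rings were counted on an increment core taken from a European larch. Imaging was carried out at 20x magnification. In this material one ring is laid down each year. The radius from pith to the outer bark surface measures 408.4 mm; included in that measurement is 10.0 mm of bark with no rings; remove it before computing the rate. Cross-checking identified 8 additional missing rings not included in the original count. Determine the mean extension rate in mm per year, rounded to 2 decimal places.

0.52 mm per year

True ring count = 765 + 8 = 773.
Net length = 408.4 − 10.0 = 398.4 mm.
398.4 mm over 773 years gives 398.4 / 773 ≈ 0.52 mm per year.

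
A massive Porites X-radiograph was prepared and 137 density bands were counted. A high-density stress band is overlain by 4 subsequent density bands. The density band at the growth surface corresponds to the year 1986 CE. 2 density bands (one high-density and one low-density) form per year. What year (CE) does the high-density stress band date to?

4 density bands formed after the high-density stress band.
With 2 density bands per year, 4 / 2 = 2 years.
The density band at the growth surface is 1986 CE, so the high-density stress band dates to 1986 − 2 = 1984 CE.

1984 CE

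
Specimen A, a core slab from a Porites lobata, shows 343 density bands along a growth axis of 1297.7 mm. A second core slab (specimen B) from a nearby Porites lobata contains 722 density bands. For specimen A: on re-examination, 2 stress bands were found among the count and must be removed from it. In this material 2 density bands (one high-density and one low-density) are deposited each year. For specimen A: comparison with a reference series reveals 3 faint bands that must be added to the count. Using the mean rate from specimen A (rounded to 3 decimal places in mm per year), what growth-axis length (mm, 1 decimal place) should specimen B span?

Specimen A: adjusted count: 343 − 2 + 3 = 344 density bands.
Specimen A: 344 density bands at 2 per year is 344 / 2 = 172 years.
A: Extension rate ≈ 1297.7 / 172 = 7.545 mm/yr.
Specimen B: with 2 density bands per year, 722 / 2 = 361 years. For B, 7.545 mm/year × 361 years = 2723.7 mm.

2723.7 mm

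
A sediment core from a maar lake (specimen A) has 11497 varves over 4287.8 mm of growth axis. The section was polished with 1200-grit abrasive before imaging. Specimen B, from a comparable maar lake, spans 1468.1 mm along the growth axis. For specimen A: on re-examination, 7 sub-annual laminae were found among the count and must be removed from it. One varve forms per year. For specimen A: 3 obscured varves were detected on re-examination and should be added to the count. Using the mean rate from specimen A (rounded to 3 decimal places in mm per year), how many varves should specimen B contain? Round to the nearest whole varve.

3936 varves

Specimen A: true varve count = 11497 − 7 + 3 = 11493.
A: Extension rate ≈ 4287.8 / 11493 = 0.373 mm/yr.
B spans 1468.1 / 0.373 = 3935.92 years ≈ 3936 varves.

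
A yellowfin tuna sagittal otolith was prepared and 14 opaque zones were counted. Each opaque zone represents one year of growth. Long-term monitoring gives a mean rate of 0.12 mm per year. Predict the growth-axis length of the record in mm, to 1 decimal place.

1.7 mm

The record spans 14 years at 0.12 mm per year.
14 years at 0.12 mm/year gives 0.12 × 14 = 1.7 mm.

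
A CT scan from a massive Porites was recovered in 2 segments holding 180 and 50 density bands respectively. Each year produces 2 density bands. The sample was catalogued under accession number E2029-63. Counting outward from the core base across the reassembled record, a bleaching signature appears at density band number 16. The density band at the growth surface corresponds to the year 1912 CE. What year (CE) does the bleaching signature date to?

Total density bands = 180 + 50 = 230.
230 − 16 = 214 density bands lie beyond the bleaching signature toward the growth surface.
214 density bands at 2 per year is 214 / 2 = 107 years.
Counting back 107 years from 1912 CE places the bleaching signature in 1912 − 107 = 1805 CE.

1805 CE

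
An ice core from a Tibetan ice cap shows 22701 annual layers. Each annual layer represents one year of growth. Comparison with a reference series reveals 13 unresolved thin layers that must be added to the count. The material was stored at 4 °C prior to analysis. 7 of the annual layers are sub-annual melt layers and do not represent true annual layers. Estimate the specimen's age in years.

22707 years

After corrections the count is 22701 − 7 + 13 = 22707 annual layers.
With a one-to-one annual layer periodicity this is 22707 years.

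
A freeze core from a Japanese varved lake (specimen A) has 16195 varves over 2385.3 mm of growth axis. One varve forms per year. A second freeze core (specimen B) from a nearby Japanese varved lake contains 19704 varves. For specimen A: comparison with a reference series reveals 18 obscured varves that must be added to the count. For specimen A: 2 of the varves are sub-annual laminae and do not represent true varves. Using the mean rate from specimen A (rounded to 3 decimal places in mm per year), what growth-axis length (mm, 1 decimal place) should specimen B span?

2896.5 mm

Specimen A: adjusted count: 16195 − 2 + 18 = 16211 varves.
A: Mean rate = 2385.3 mm / 16211 years ≈ 0.147 mm per year.
B's length ≈ 0.147 × 19704 = 2896.5 mm.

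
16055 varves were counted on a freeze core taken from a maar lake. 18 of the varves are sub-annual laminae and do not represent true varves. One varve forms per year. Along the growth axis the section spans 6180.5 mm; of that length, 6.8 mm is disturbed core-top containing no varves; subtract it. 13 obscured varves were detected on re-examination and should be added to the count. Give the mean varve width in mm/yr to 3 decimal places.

0.385 mm/yr

Correcting the raw count gives 16055 − 18 + 13 = 16050 true varves.
Removing the 6.8 mm offcut leaves 6180.5 − 6.8 = 6173.7 mm.
Mean rate = 6173.7 mm / 16050 years ≈ 0.385 mm/yr.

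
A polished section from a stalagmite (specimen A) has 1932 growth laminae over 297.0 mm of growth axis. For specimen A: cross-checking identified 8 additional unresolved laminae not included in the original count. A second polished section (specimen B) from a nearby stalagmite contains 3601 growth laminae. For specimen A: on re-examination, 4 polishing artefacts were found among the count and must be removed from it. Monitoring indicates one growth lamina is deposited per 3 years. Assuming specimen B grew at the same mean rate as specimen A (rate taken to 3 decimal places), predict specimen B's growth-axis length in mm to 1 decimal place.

Specimen A: adjusted count: 1932 − 4 + 8 = 1936 growth laminae.
Specimen A: at 3 years per growth lamina, 1936 × 3 = 5808 years.
A: Mean rate = 297.0 mm / 5808 years ≈ 0.051 mm/year.
Specimen B: 3601 growth laminae at 3 years each span 3601 × 3 = 10803 years. For B, 0.051 mm/year × 10803 years = 551.0 mm.

551.0 mm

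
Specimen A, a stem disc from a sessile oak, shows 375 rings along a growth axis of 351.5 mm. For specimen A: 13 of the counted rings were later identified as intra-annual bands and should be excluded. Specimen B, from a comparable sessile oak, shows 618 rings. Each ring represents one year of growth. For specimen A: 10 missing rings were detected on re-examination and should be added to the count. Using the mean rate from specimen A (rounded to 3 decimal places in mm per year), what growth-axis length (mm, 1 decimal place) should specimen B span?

584.0 mm

Specimen A: true ring count = 375 − 13 + 10 = 372.
A: Extension rate ≈ 351.5 / 372 = 0.945 mm/yr.
B's length ≈ 0.945 × 618 = 584.0 mm.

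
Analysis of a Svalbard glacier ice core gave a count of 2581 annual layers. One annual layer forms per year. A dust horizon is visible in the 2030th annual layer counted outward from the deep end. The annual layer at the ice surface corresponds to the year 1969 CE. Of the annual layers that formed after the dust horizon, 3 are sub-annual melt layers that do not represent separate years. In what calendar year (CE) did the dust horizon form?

1421 CE

2581 − 2030 = 551 annual layers lie beyond the dust horizon toward the ice surface.
551 − 3 false = 548 true annual layers after the dust horizon.
Counting back 548 years from 1969 CE places the dust horizon in 1969 − 548 = 1421 CE.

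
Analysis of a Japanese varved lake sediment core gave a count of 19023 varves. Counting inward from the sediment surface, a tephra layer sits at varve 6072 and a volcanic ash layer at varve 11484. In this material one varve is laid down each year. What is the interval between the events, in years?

11484 − 6072 = 5412 varves lie between the two events.
At one varve per year, 5412 years elapsed between them.

5412 years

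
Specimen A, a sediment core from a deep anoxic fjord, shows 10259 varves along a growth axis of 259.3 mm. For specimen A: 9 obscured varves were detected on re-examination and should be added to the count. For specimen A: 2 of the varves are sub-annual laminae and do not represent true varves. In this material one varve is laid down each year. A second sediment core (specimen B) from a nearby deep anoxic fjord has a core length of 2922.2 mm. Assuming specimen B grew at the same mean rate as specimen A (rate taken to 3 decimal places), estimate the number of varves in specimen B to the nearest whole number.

Specimen A: after corrections the count is 10259 − 2 + 9 = 10266 varves.
A: Mean rate = 259.3 mm / 10266 years ≈ 0.025 mm/year.
Specimen B: 2922.2 mm / 0.025 mm per year = 116888.00 years ≈ 116888 varves.

116888 varves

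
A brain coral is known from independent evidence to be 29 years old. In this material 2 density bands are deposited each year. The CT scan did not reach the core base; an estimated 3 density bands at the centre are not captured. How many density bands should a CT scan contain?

55 density bands

With 2 density bands per year, 29 years would produce 29 × 2 = 58 density bands.
Subtracting the 3 density bands not captured gives 58 − 3 = 55 density bands in the record.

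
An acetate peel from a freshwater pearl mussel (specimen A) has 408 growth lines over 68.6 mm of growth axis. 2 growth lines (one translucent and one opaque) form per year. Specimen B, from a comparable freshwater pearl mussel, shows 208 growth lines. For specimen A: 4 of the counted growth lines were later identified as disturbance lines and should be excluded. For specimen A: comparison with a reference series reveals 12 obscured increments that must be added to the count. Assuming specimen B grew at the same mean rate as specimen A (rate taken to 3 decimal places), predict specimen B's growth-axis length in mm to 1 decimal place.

34.3 mm

Specimen A: correcting the raw count gives 408 − 4 + 12 = 416 true growth lines.
Specimen A: with 2 growth lines per year, 416 / 2 = 208 years.
A: Mean rate = 68.6 mm / 208 years ≈ 0.330 mm/yr.
Specimen B: 208 growth lines at 2 per year is 208 / 2 = 104 years. For B, 0.330 mm/year × 104 years = 34.3 mm.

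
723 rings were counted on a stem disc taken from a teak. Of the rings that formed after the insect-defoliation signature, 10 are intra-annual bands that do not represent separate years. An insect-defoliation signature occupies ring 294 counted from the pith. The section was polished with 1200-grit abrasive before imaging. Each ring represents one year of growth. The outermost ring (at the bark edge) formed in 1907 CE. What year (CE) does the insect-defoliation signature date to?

1488 CE

Between ring 294 and the bark edge there are 723 − 294 = 429 rings.
429 − 10 false = 419 true rings after the insect-defoliation signature.
Counting back 419 years from 1907 CE places the insect-defoliation signature in 1907 − 419 = 1488 CE.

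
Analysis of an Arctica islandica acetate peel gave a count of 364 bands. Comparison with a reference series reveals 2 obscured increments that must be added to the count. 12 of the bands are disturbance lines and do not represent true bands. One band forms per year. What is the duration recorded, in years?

After corrections the count is 364 − 12 + 2 = 354 bands.
One band per year makes the duration 354 years.

354 yr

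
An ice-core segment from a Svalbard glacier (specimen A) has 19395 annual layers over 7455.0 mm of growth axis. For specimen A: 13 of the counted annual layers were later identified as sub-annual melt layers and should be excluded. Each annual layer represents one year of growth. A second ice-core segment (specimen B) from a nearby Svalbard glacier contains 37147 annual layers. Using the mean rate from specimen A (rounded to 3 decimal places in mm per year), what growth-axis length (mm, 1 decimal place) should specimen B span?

14301.6 mm

Specimen A: after corrections the count is 19395 − 13 = 19382 annual layers.
A: 7455.0 mm over 19382 years gives 7455.0 / 19382 ≈ 0.385 mm per year.
B's length ≈ 0.385 × 37147 = 14301.6 mm.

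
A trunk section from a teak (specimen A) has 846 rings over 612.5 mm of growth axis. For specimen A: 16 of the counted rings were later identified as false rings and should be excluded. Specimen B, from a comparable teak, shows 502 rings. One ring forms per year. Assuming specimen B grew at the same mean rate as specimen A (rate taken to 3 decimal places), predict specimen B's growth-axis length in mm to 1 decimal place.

370.5 mm

Specimen A: true ring count = 846 − 16 = 830.
A: Mean rate = 612.5 mm / 830 years ≈ 0.738 mm/yr.
B's length ≈ 0.738 × 502 = 370.5 mm.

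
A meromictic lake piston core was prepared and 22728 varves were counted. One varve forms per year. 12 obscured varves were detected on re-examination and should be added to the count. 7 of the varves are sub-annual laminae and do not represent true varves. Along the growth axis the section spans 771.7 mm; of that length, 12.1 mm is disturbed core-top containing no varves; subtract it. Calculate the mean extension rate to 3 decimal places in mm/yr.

0.033 mm/yr

Adjusted count: 22728 − 7 + 12 = 22733 varves.
The growth record spans 771.7 − 12.1 = 759.6 mm.
Extension rate ≈ 759.6 / 22733 = 0.033 mm/yr.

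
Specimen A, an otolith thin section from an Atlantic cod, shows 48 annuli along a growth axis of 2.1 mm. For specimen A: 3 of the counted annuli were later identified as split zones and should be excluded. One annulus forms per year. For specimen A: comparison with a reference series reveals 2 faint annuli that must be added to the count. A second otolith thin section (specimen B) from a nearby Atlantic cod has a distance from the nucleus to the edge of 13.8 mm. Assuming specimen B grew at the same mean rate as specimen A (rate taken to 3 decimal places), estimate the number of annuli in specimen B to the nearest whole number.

307 annuli

Specimen A: true annulus count = 48 − 3 + 2 = 47.
A: Mean rate = 2.1 mm / 47 years ≈ 0.045 mm/yr.
B spans 13.8 / 0.045 = 306.67 years ≈ 307 annuli.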